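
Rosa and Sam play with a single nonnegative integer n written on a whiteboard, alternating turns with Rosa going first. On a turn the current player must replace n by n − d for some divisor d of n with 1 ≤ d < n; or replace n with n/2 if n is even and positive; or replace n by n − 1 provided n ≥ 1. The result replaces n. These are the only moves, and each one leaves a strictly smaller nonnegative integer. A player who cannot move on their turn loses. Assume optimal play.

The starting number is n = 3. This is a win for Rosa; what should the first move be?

Build the W/L table. Terminal = L. A non-terminal position is W if it has a move to some L; otherwise it is L.
n=0: no move → L
n=1: W (go to 0, an L position)
n=2: L (sole option 1(W) is W)
n=3: W (go to 2, an L position)
From 3, the L positions reachable in one move are: 2.

Move to 2.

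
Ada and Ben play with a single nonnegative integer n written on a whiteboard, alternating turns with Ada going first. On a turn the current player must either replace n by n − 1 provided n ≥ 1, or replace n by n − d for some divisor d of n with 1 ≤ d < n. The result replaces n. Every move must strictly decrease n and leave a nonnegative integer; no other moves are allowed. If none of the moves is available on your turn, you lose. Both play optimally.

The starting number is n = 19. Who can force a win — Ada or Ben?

Ben wins.

Label each position W (a win for the player to move) or L (a loss). A position with no legal move is L; any other position is W exactly when some move reaches an L, and L when every move reaches a W.
n=0: no move → L
n=1: W (go to 0, an L position)
n=2: L (sole option 1(W) is W)
n=3: W (go to 2, an L position)
n=4: W (go to 2, an L position)
n=5: L (sole option 4(W) is W)
n=6: W (go to 5, an L position)
n=7: L (sole option 6(W) is W)
n=8: W (go to 7, an L position)
n=9: L (options 6(W), 8(W) are all W)
n=10: W (go to 5, an L position)
n=11: L (sole option 10(W) is W)
n=12: W (go to 9, an L position)
n=13: L (sole option 12(W) is W)
n=14: W (go to 7, an L position)
n=15: L (options 10(W), 12(W), 14(W) are all W)
n=16: W (go to 15, an L position)
n=17: L (sole option 16(W) is W)
n=18: W (go to 9, an L position)
n=19: L (sole option 18(W) is W)
The starting position 19 is L: whatever Ada does, the opponent receives a W position.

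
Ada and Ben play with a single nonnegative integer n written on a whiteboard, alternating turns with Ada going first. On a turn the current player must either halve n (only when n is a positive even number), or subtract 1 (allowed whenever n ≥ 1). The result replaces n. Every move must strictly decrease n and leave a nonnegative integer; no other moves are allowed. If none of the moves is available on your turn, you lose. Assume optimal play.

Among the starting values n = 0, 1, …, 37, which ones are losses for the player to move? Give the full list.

Positions with no move are L. A position that does have a move is losing for the player to move precisely when every available move leads to a winning position for the opponent. Fill in the labels:
n=0: no move → L
n=1: W (go to 0, an L position)
n=2: L (sole option 1(W) is W)
n=3: W (go to 2, an L position)
n=4: W (go to 2, an L position)
n=5: L (sole option 4(W) is W)
n=6: W (go to 5, an L position)
n=7: L (sole option 6(W) is W)
n=8: W (go to 7, an L position)
n=9: L (sole option 8(W) is W)
n=10: W (go to 5, an L position)
n=11: L (sole option 10(W) is W)
n=12: W (go to 11, an L position)
n=13: L (sole option 12(W) is W)
n=14: W (go to 7, an L position)
n=15: L (sole option 14(W) is W)
n=16: W (go to 15, an L position)
n=17: L (sole option 16(W) is W)
n=18: W (go to 9, an L position)
n=19: L (sole option 18(W) is W)
n=20: W (go to 19, an L position)
n=21: L (sole option 20(W) is W)
n=22: W (go to 11, an L position)
n=23: L (sole option 22(W) is W)
n=24: W (go to 23, an L position)
n=25: L (sole option 24(W) is W)
n=26: W (go to 13, an L position)
n=27: L (sole option 26(W) is W)
n=28: W (go to 27, an L position)
n=29: L (sole option 28(W) is W)
n=30: W (go to 15, an L position)
n=31: L (sole option 30(W) is W)
n=32: W (go to 31, an L position)
n=33: L (sole option 32(W) is W)
n=34: W (go to 17, an L position)
n=35: L (sole option 34(W) is W)
n=36: W (go to 35, an L position)
n=37: L (sole option 36(W) is W)
The losing starting values of n are exactly the entries labelled L in this table (19 of them).

0, 2, 5, 7, 9, 11, 13, 15, 17, 19, 21, 23, 25, 27, 29, 31, 33, 35, 37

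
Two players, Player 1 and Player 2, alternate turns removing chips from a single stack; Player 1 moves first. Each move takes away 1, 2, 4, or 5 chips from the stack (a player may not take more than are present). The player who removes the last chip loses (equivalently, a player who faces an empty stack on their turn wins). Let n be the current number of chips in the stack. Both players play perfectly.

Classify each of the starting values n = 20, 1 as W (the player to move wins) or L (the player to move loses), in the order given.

20: W, 1: L

Use the standard recursion: the mover wins at a terminal position; elsewhere, the mover wins exactly when some move hands the opponent an L position.
n=0: no move; the opponent has just taken the last chip and therefore loses → W
n=1: only reaches 0(W), which is W → L
n=2: reaches L-position 1 → W
n=3: reaches L-position 1 → W
n=4: only reaches 3(W), 2(W), 0(W), all W → L
n=5: reaches L-position 4 → W
n=6: reaches L-position 4 → W
n=7: only reaches 6(W), 5(W), 3(W), 2(W), all W → L
n=8: reaches L-position 7 → W
n=9: reaches L-position 7 → W
n=10: only reaches 9(W), 8(W), 6(W), 5(W), all W → L
n=11: reaches L-position 10 → W
n=12: reaches L-position 10 → W
n=13: only reaches 12(W), 11(W), 9(W), 8(W), all W → L
n=14: reaches L-position 13 → W
n=15: reaches L-position 13 → W
n=16: only reaches 15(W), 14(W), 12(W), 11(W), all W → L
n=17: reaches L-position 16 → W
n=18: reaches L-position 16 → W
n=19: only reaches 18(W), 17(W), 15(W), 14(W), all W → L
n=20: reaches L-position 19 → W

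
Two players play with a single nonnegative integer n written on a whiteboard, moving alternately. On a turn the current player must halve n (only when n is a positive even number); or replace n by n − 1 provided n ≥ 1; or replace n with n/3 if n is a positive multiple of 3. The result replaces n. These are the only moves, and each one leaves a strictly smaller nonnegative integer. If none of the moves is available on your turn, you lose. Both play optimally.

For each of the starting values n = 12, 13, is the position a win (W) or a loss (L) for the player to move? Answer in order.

Label each position W (a win for the player to move) or L (a loss). A position with no legal move is L; any other position is W exactly when some move reaches an L, and L when every move reaches a W.
n=0: no move → L
n=1: W (go to 0, an L position)
n=2: L (sole option 1(W) is W)
n=3: W (go to 2, an L position)
n=4: W (go to 2, an L position)
n=5: L (sole option 4(W) is W)
n=6: W (go to 2, an L position)
n=7: L (sole option 6(W) is W)
n=8: W (go to 7, an L position)
n=9: L (options 3(W), 8(W) are all W)
n=10: W (go to 5, an L position)
n=11: L (sole option 10(W) is W)
n=12: W (go to 11, an L position)
n=13: L (sole option 12(W) is W)

12: W, 13: L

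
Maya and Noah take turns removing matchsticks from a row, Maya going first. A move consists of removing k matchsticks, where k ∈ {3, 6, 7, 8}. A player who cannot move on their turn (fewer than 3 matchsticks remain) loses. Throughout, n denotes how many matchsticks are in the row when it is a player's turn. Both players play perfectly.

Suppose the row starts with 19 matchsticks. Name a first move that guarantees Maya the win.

Remove 6, leaving 13.

Classify positions by backward induction: terminal positions (no move available) are L. From any other position, the mover wins iff some move reaches an L.
n=0: no move → L
n=1: no move → L
n=2: no move → L
n=3: can move to 0, which is L ⇒ W
n=4: can move to 1, which is L ⇒ W
n=5: can move to 2, which is L ⇒ W
n=6: can move to 0, which is L ⇒ W
n=7: can move to 1, which is L ⇒ W
n=8: can move to 2, which is L ⇒ W
n=9: can move to 2, which is L ⇒ W
n=10: can move to 2, which is L ⇒ W
n=11: moves to 8(W), 5(W), 4(W), 3(W); every one is W ⇒ L
n=12: moves to 9(W), 6(W), 5(W), 4(W); every one is W ⇒ L
n=13: moves to 10(W), 7(W), 6(W), 5(W); every one is W ⇒ L
n=14: can move to 11, which is L ⇒ W
n=15: can move to 12, which is L ⇒ W
n=16: can move to 13, which is L ⇒ W
n=17: can move to 11, which is L ⇒ W
n=18: can move to 12, which is L ⇒ W
n=19: can move to 13, which is L ⇒ W
From 19, the L positions reachable in one move are: 13, 12, 11. Any move reaching one of these is winning.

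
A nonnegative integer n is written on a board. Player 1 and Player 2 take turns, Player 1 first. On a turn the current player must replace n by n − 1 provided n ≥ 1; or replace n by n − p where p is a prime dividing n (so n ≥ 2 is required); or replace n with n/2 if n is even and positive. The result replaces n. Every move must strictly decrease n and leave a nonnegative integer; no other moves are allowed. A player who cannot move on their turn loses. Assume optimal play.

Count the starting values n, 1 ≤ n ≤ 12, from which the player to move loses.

2

Label each position W (a win for the player to move) or L (a loss). A position with no legal move is L; any other position is W exactly when some move reaches an L, and L when every move reaches a W.
n=0: no move → L
n=1: W (go to 0, an L position)
n=2: W (go to 0, an L position)
n=3: W (go to 0, an L position)
n=4: L (options 2(W), 3(W) are all W)
n=5: W (go to 0, an L position)
n=6: W (go to 4, an L position)
n=7: W (go to 0, an L position)
n=8: W (go to 4, an L position)
n=9: L (options 6(W), 8(W) are all W)
n=10: W (go to 9, an L position)
n=11: W (go to 0, an L position)
n=12: W (go to 9, an L position)
L entries with 1 ≤ n ≤ 12 (n=0 is outside the asked range and is not counted): n = 4, 9; that makes 2.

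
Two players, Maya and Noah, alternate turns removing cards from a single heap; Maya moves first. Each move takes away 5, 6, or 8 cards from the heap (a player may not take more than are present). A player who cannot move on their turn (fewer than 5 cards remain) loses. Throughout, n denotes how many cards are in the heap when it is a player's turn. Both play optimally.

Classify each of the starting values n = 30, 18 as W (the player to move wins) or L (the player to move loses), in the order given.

30: L, 18: W

Work bottom-up. With no move the player to move loses. Otherwise the position is W if at least one move leads to an L position for the opponent, and L if every move leads to a W.
n=0: no move → L
n=1: no move → L
n=2: no move → L
n=3: no move → L
n=4: no move → L
n=5: W (go to 0, an L position)
n=6: W (go to 1, an L position)
n=7: W (go to 2, an L position)
n=8: W (go to 3, an L position)
n=9: W (go to 4, an L position)
n=10: W (go to 4, an L position)
n=11: W (go to 3, an L position)
n=12: W (go to 4, an L position)
n=13: L (options 8(W), 7(W), 5(W) are all W)
n=14: L (options 9(W), 8(W), 6(W) are all W)
n=15: L (options 10(W), 9(W), 7(W) are all W)
n=16: L (options 11(W), 10(W), 8(W) are all W)
n=17: L (options 12(W), 11(W), 9(W) are all W)
n=18: W (go to 13, an L position)
n=19: W (go to 14, an L position)
n=20: W (go to 15, an L position)
n=21: W (go to 16, an L position)
n=22: W (go to 17, an L position)
n=23: W (go to 17, an L position)
n=24: W (go to 16, an L position)
n=25: W (go to 17, an L position)
n=26: L (options 21(W), 20(W), 18(W) are all W)
n=27: L (options 22(W), 21(W), 19(W) are all W)
n=28: L (options 23(W), 22(W), 20(W) are all W)
n=29: L (options 24(W), 23(W), 21(W) are all W)
n=30: L (options 25(W), 24(W), 22(W) are all W)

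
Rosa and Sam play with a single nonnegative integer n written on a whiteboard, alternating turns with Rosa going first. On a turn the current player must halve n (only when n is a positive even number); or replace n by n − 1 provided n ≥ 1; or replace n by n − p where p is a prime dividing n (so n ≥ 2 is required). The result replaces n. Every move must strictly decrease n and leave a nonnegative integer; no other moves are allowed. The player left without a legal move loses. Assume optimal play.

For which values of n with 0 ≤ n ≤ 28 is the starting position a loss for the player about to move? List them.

0, 4, 9, 14, 20, 24

Classify positions by backward induction: terminal positions (no move available) are L. From any other position, the mover wins iff some move reaches an L.
n=0: no move → L
n=1: reaches L-position 0 → W
n=2: reaches L-position 0 → W
n=3: reaches L-position 0 → W
n=4: only reaches 2(W), 3(W), all W → L
n=5: reaches L-position 0 → W
n=6: reaches L-position 4 → W
n=7: reaches L-position 0 → W
n=8: reaches L-position 4 → W
n=9: only reaches 6(W), 8(W), all W → L
n=10: reaches L-position 9 → W
n=11: reaches L-position 0 → W
n=12: reaches L-position 9 → W
n=13: reaches L-position 0 → W
n=14: only reaches 7(W), 12(W), 13(W), all W → L
n=15: reaches L-position 14 → W
n=16: reaches L-position 14 → W
n=17: reaches L-position 0 → W
n=18: reaches L-position 9 → W
n=19: reaches L-position 0 → W
n=20: only reaches 10(W), 15(W), 18(W), 19(W), all W → L
n=21: reaches L-position 14 → W
n=22: reaches L-position 20 → W
n=23: reaches L-position 0 → W
n=24: only reaches 12(W), 21(W), 22(W), 23(W), all W → L
n=25: reaches L-position 20 → W
n=26: reaches L-position 24 → W
n=27: reaches L-position 24 → W
n=28: reaches L-position 14 → W
Reading off the rows marked L gives the requested list; there are 6 such values of n.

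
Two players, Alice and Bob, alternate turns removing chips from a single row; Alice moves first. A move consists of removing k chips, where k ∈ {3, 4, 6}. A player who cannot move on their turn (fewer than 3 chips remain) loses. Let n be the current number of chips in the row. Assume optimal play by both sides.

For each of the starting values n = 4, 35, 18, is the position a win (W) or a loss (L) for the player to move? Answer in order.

4: W, 35: W, 18: L

Work bottom-up. With no move the player to move loses. Otherwise the position is W if at least one move leads to an L position for the opponent, and L if every move leads to a W.
n=0: no move → L
n=1: no move → L
n=2: no move → L
n=3: reaches L-position 0 → W
n=4: reaches L-position 1 → W
n=5: reaches L-position 2 → W
n=6: reaches L-position 2 → W
n=7: reaches L-position 1 → W
n=8: reaches L-position 2 → W
n=9: only reaches 6(W), 5(W), 3(W), all W → L
n=10: only reaches 7(W), 6(W), 4(W), all W → L
n=11: only reaches 8(W), 7(W), 5(W), all W → L
n=12: reaches L-position 9 → W
n=13: reaches L-position 10 → W
n=14: reaches L-position 11 → W
n=15: reaches L-position 11 → W
n=16: reaches L-position 10 → W
n=17: reaches L-position 11 → W
n=18: only reaches 15(W), 14(W), 12(W), all W → L
n=19: only reaches 16(W), 15(W), 13(W), all W → L
n=20: only reaches 17(W), 16(W), 14(W), all W → L
n=21: reaches L-position 18 → W
n=22: reaches L-position 19 → W
n=23: reaches L-position 20 → W
n=24: reaches L-position 20 → W
n=25: reaches L-position 19 → W
n=26: reaches L-position 20 → W
n=27: only reaches 24(W), 23(W), 21(W), all W → L
n=28: only reaches 25(W), 24(W), 22(W), all W → L
n=29: only reaches 26(W), 25(W), 23(W), all W → L
n=30: reaches L-position 27 → W
n=31: reaches L-position 28 → W
n=32: reaches L-position 29 → W
n=33: reaches L-position 29 → W
n=34: reaches L-position 28 → W
n=35: reaches L-position 29 → W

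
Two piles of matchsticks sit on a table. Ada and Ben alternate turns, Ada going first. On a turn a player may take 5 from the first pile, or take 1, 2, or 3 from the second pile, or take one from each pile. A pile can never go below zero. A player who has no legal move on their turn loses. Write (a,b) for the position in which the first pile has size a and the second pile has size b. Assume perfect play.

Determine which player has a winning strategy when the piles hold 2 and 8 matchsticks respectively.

Classify positions by backward induction: terminal positions (no move available) are L. From any other position, the mover wins iff some move reaches an L.
No move ever increases a pile, so every position that can arise here has a ≤ 2 and b ≤ 8; it is enough to label the cells with 0 ≤ a ≤ 2 and 0 ≤ b ≤ 8.
Every move lowers a or b (never raises either), so fill the grid row by row in increasing a, and left to right within a row: each cell's successors are then already labelled.
      b=0  b=1  b=2  b=3  b=4  b=5  b=6  b=7  b=8
a=0:    L    W    W    W    L    W    W    W    L
a=1:    L    W    W    W    L    W    W    W    L
a=2:    L    W    W    W    L    W    W    W    L
Cells with no legal move (terminal, hence L): (0,0), (1,0), (2,0).
The remaining L cells, each justified by listing all of its moves:
(0,4): →(0,3)(W), (0,2)(W), (0,1)(W) — all W, so L
(0,8): →(0,7)(W), (0,6)(W), (0,5)(W) — all W, so L
(1,4): →(1,3)(W), (1,2)(W), (1,1)(W), (0,3)(W) — all W, so L
(1,8): →(1,7)(W), (1,6)(W), (1,5)(W), (0,7)(W) — all W, so L
(2,4): →(2,3)(W), (2,2)(W), (2,1)(W), (1,3)(W) — all W, so L
(2,8): →(2,7)(W), (2,6)(W), (2,5)(W), (1,7)(W) — all W, so L
Every other cell has at least one move into one of the L cells above, so it is W.
The starting position (2,8) is L: whatever Ada does, the opponent receives a W position.

Ben wins.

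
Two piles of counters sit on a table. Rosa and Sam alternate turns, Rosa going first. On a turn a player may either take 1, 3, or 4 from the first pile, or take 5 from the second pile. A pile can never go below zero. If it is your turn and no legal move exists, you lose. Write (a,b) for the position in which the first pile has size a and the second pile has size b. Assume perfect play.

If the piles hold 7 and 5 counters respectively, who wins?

Use the standard recursion: the mover loses at a terminal position; elsewhere, the mover wins exactly when some move hands the opponent an L position.
No move ever increases a pile, so every position that can arise here has a ≤ 7 and b ≤ 5; it is enough to label the cells with 0 ≤ a ≤ 7 and 0 ≤ b ≤ 5.
Every move lowers a or b (never raises either), so fill the grid row by row in increasing a, and left to right within a row: each cell's successors are then already labelled.
      b=0  b=1  b=2  b=3  b=4  b=5
a=0:    L    L    L    L    L    W
a=1:    W    W    W    W    W    L
a=2:    L    L    L    L    L    W
a=3:    W    W    W    W    W    L
a=4:    W    W    W    W    W    W
a=5:    W    W    W    W    W    W
a=6:    W    W    W    W    W    W
a=7:    L    L    L    L    L    W
Cells with no legal move (terminal, hence L): (0,0), (0,1), (0,2), (0,3), (0,4).
The remaining L cells, each justified by listing all of its moves:
(1,5): L (options (0,5)(W), (1,0)(W) are all W)
(2,0): L (sole option (1,0)(W) is W)
(2,1): L (sole option (1,1)(W) is W)
(2,2): L (sole option (1,2)(W) is W)
(2,3): L (sole option (1,3)(W) is W)
(2,4): L (sole option (1,4)(W) is W)
(3,5): L (options (2,5)(W), (0,5)(W), (3,0)(W) are all W)
(7,0): L (options (6,0)(W), (4,0)(W), (3,0)(W) are all W)
(7,1): L (options (6,1)(W), (4,1)(W), (3,1)(W) are all W)
(7,2): L (options (6,2)(W), (4,2)(W), (3,2)(W) are all W)
(7,3): L (options (6,3)(W), (4,3)(W), (3,3)(W) are all W)
(7,4): L (options (6,4)(W), (4,4)(W), (3,4)(W) are all W)
Every other cell has at least one move into one of the L cells above, so it is W.
From (7,5) Rosa can move to (3,5), reaching an L position.

Rosa wins.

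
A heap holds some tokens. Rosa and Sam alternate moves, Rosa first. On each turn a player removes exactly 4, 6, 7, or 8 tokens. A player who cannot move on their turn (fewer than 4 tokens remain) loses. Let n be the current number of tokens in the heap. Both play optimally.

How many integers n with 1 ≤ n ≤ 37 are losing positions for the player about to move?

13

Classify positions by backward induction: terminal positions (no move available) are L. From any other position, the mover wins iff some move reaches an L.
n=0: no move → L
n=1: no move → L
n=2: no move → L
n=3: no move → L
n=4: reaches L-position 0 → W
n=5: reaches L-position 1 → W
n=6: reaches L-position 2 → W
n=7: reaches L-position 3 → W
n=8: reaches L-position 2 → W
n=9: reaches L-position 3 → W
n=10: reaches L-position 3 → W
n=11: reaches L-position 3 → W
n=12: only reaches 8(W), 6(W), 5(W), 4(W), all W → L
n=13: only reaches 9(W), 7(W), 6(W), 5(W), all W → L
n=14: only reaches 10(W), 8(W), 7(W), 6(W), all W → L
n=15: only reaches 11(W), 9(W), 8(W), 7(W), all W → L
n=16: reaches L-position 12 → W
n=17: reaches L-position 13 → W
n=18: reaches L-position 14 → W
n=19: reaches L-position 15 → W
n=20: reaches L-position 14 → W
n=21: reaches L-position 15 → W
n=22: reaches L-position 15 → W
n=23: reaches L-position 15 → W
n=24: only reaches 20(W), 18(W), 17(W), 16(W), all W → L
n=25: only reaches 21(W), 19(W), 18(W), 17(W), all W → L
n=26: only reaches 22(W), 20(W), 19(W), 18(W), all W → L
n=27: only reaches 23(W), 21(W), 20(W), 19(W), all W → L
n=28: reaches L-position 24 → W
n=29: reaches L-position 25 → W
n=30: reaches L-position 26 → W
n=31: reaches L-position 27 → W
n=32: reaches L-position 26 → W
n=33: reaches L-position 27 → W
n=34: reaches L-position 27 → W
n=35: reaches L-position 27 → W
n=36: only reaches 32(W), 30(W), 29(W), 28(W), all W → L
n=37: only reaches 33(W), 31(W), 30(W), 29(W), all W → L
L entries with 1 ≤ n ≤ 37 (n=0 is outside the asked range and is not counted): n = 1, 2, 3, 12, 13, 14, 15, 24, 25, 26, 27, 36, 37; that makes 13.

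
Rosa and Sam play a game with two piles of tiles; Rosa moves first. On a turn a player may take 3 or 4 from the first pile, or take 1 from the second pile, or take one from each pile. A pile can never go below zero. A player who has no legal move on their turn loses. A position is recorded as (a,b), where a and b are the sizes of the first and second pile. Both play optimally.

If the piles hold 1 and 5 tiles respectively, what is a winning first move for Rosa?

Compute win/loss labels from the base case upward. A position with no move is L. Any other position is W if it can reach an L in one move, else L.
No move ever increases a pile, so every position that can arise here has a ≤ 1 and b ≤ 5; it is enough to label the cells with 0 ≤ a ≤ 1 and 0 ≤ b ≤ 5.
Every move lowers a or b (never raises either), so fill the grid row by row in increasing a, and left to right within a row: each cell's successors are then already labelled.
      b=0  b=1  b=2  b=3  b=4  b=5
a=0:    L    W    L    W    L    W
a=1:    L    W    L    W    L    W
Cells with no legal move (terminal, hence L): (0,0), (1,0).
The remaining L cells, each justified by listing all of its moves:
(0,2): L (sole option (0,1)(W) is W)
(0,4): L (sole option (0,3)(W) is W)
(1,2): L (options (1,1)(W), (0,1)(W) are all W)
(1,4): L (options (1,3)(W), (0,3)(W) are all W)
Every other cell has at least one move into one of the L cells above, so it is W.
From (1,5), the L positions reachable in one move are: (1,4), (0,4). Any move reaching one of these is winning.

Move to (1,4).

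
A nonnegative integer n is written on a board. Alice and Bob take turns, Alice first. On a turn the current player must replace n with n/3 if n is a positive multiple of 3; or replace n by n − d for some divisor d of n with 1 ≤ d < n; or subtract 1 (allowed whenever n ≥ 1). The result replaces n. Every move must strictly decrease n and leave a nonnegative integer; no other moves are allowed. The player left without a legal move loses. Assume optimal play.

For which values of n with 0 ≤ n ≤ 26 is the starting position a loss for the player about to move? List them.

Work bottom-up. With no move the player to move loses. Otherwise the position is W if at least one move leads to an L position for the opponent, and L if every move leads to a W.
n=0: no move → L
n=1: can move to 0, which is L ⇒ W
n=2: the only move is to 1(W), a W ⇒ L
n=3: can move to 2, which is L ⇒ W
n=4: can move to 2, which is L ⇒ W
n=5: the only move is to 4(W), a W ⇒ L
n=6: can move to 2, which is L ⇒ W
n=7: the only move is to 6(W), a W ⇒ L
n=8: can move to 7, which is L ⇒ W
n=9: moves to 3(W), 6(W), 8(W); every one is W ⇒ L
n=10: can move to 5, which is L ⇒ W
n=11: the only move is to 10(W), a W ⇒ L
n=12: can move to 9, which is L ⇒ W
n=13: the only move is to 12(W), a W ⇒ L
n=14: can move to 7, which is L ⇒ W
n=15: can move to 5, which is L ⇒ W
n=16: moves to 8(W), 12(W), 14(W), 15(W); every one is W ⇒ L
n=17: can move to 16, which is L ⇒ W
n=18: can move to 9, which is L ⇒ W
n=19: the only move is to 18(W), a W ⇒ L
n=20: can move to 16, which is L ⇒ W
n=21: can move to 7, which is L ⇒ W
n=22: can move to 11, which is L ⇒ W
n=23: the only move is to 22(W), a W ⇒ L
n=24: can move to 16, which is L ⇒ W
n=25: moves to 20(W), 24(W); every one is W ⇒ L
n=26: can move to 13, which is L ⇒ W
The losing starting values of n are exactly the entries labelled L in this table (11 of them).

0, 2, 5, 7, 9, 11, 13, 16, 19, 23, 25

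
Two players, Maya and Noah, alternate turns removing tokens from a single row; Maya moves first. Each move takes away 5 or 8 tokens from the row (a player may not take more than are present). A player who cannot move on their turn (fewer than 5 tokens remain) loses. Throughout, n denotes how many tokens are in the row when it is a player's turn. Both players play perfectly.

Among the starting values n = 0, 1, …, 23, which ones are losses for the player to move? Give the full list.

Build the W/L table. Terminal = L. A non-terminal position is W if it has a move to some L; otherwise it is L.
n=0: no move → L
n=1: no move → L
n=2: no move → L
n=3: no move → L
n=4: no move → L
n=5: →0(L), so W
n=6: →1(L), so W
n=7: →2(L), so W
n=8: →3(L), so W
n=9: →4(L), so W
n=10: →2(L), so W
n=11: →3(L), so W
n=12: →4(L), so W
n=13: →8(W), 5(W) — all W, so L
n=14: →9(W), 6(W) — all W, so L
n=15: →10(W), 7(W) — all W, so L
n=16: →11(W), 8(W) — all W, so L
n=17: →12(W), 9(W) — all W, so L
n=18: →13(L), so W
n=19: →14(L), so W
n=20: →15(L), so W
n=21: →16(L), so W
n=22: →17(L), so W
n=23: →15(L), so W
The losing starting values of n are exactly the entries labelled L in this table (10 of them).

0, 1, 2, 3, 4, 13, 14, 15, 16, 17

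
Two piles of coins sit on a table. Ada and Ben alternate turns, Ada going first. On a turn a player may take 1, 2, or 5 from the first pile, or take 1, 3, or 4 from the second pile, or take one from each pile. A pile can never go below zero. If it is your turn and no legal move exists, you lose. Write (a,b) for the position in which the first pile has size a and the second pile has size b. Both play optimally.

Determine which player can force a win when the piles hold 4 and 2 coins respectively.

Ben wins.

Use the standard recursion: the mover loses at a terminal position; elsewhere, the mover wins exactly when some move hands the opponent an L position.
No move ever increases a pile, so every position that can arise here has a ≤ 4 and b ≤ 2; it is enough to label the cells with 0 ≤ a ≤ 4 and 0 ≤ b ≤ 2.
Every move lowers a or b (never raises either), so fill the grid row by row in increasing a, and left to right within a row: each cell's successors are then already labelled.
      b=0  b=1  b=2
a=0:    L    W    L
a=1:    W    W    W
a=2:    W    L    W
a=3:    L    W    W
a=4:    W    W    L
Cells with no legal move (terminal, hence L): (0,0).
The remaining L cells, each justified by listing all of its moves:
(0,2): the only move is to (0,1)(W), a W ⇒ L
(2,1): moves to (1,1)(W), (0,1)(W), (2,0)(W), (1,0)(W); every one is W ⇒ L
(3,0): moves to (2,0)(W), (1,0)(W); every one is W ⇒ L
(4,2): moves to (3,2)(W), (2,2)(W), (4,1)(W), (3,1)(W); every one is W ⇒ L
Every other cell has at least one move into one of the L cells above, so it is W.
The starting position (4,2) is L: whatever Ada does, the opponent receives a W position.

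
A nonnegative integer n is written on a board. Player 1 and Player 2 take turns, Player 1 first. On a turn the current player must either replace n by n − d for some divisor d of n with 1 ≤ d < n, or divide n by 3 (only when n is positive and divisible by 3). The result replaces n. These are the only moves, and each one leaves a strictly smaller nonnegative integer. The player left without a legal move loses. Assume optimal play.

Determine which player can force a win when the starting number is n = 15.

Positions with no move are L. A position that does have a move is losing for the player to move precisely when every available move leads to a winning position for the opponent. Fill in the labels:
n=0: no move → L
n=1: no move → L
n=2: can move to 1, which is L ⇒ W
n=3: can move to 1, which is L ⇒ W
n=4: moves to 2(W), 3(W); every one is W ⇒ L
n=5: can move to 4, which is L ⇒ W
n=6: can move to 4, which is L ⇒ W
n=7: the only move is to 6(W), a W ⇒ L
n=8: can move to 4, which is L ⇒ W
n=9: moves to 3(W), 6(W), 8(W); every one is W ⇒ L
n=10: can move to 9, which is L ⇒ W
n=11: the only move is to 10(W), a W ⇒ L
n=12: can move to 4, which is L ⇒ W
n=13: the only move is to 12(W), a W ⇒ L
n=14: can move to 7, which is L ⇒ W
n=15: moves to 5(W), 10(W), 12(W), 14(W); every one is W ⇒ L
Every move from 15 reaches a W position, so the mover loses.

Player 2 wins.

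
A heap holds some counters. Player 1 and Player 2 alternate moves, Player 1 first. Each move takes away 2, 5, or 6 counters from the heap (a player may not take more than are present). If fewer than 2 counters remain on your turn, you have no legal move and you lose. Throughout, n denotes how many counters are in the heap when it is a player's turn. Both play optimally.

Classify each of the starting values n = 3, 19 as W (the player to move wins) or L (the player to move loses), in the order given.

3: W, 19: L

Compute win/loss labels from the base case upward. A position with no move is L. Any other position is W if it can reach an L in one move, else L.
n=0: no move → L
n=1: no move → L
n=2: W (go to 0, an L position)
n=3: W (go to 1, an L position)
n=4: L (sole option 2(W) is W)
n=5: W (go to 0, an L position)
n=6: W (go to 4, an L position)
n=7: W (go to 1, an L position)
n=8: L (options 6(W), 3(W), 2(W) are all W)
n=9: W (go to 4, an L position)
n=10: W (go to 8, an L position)
n=11: L (options 9(W), 6(W), 5(W) are all W)
n=12: L (options 10(W), 7(W), 6(W) are all W)
n=13: W (go to 11, an L position)
n=14: W (go to 12, an L position)
n=15: L (options 13(W), 10(W), 9(W) are all W)
n=16: W (go to 11, an L position)
n=17: W (go to 15, an L position)
n=18: W (go to 12, an L position)
n=19: L (options 17(W), 14(W), 13(W) are all W)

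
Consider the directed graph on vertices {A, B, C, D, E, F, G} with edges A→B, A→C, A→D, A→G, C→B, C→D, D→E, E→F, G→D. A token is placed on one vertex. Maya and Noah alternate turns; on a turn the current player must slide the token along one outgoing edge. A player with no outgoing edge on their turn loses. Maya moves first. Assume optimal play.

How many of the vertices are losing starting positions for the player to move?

Work bottom-up. With no move the player to move loses. Otherwise the position is W if at least one move leads to an L position for the opponent, and L if every move leads to a W.
Every edge goes from a vertex to one that appears earlier in the order B, F, E, D, C, G, A, so processing vertices in that order labels each vertex after all of its successors.
B: no outgoing edge → L
F: no outgoing edge → L
E: →F(L), so W
D: →E(W) only, which is W, so L
C: →D(L), so W
G: →D(L), so W
A: →D(L), so W
The L vertices are B, D, F; that is 3 in all.

3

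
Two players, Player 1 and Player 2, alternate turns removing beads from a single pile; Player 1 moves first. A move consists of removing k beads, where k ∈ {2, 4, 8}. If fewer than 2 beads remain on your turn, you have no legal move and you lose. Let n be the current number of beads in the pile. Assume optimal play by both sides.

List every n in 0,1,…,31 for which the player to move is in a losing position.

0, 1, 6, 7, 12, 13, 18, 19, 24, 25, 30, 31

Label each position W (a win for the player to move) or L (a loss). A position with no legal move is L; any other position is W exactly when some move reaches an L, and L when every move reaches a W.
n=0: no move → L
n=1: no move → L
n=2: reaches L-position 0 → W
n=3: reaches L-position 1 → W
n=4: reaches L-position 0 → W
n=5: reaches L-position 1 → W
n=6: only reaches 4(W), 2(W), all W → L
n=7: only reaches 5(W), 3(W), all W → L
n=8: reaches L-position 6 → W
n=9: reaches L-position 7 → W
n=10: reaches L-position 6 → W
n=11: reaches L-position 7 → W
n=12: only reaches 10(W), 8(W), 4(W), all W → L
n=13: only reaches 11(W), 9(W), 5(W), all W → L
n=14: reaches L-position 12 → W
n=15: reaches L-position 13 → W
n=16: reaches L-position 12 → W
n=17: reaches L-position 13 → W
n=18: only reaches 16(W), 14(W), 10(W), all W → L
n=19: only reaches 17(W), 15(W), 11(W), all W → L
n=20: reaches L-position 18 → W
n=21: reaches L-position 19 → W
n=22: reaches L-position 18 → W
n=23: reaches L-position 19 → W
n=24: only reaches 22(W), 20(W), 16(W), all W → L
n=25: only reaches 23(W), 21(W), 17(W), all W → L
n=26: reaches L-position 24 → W
n=27: reaches L-position 25 → W
n=28: reaches L-position 24 → W
n=29: reaches L-position 25 → W
n=30: only reaches 28(W), 26(W), 22(W), all W → L
n=31: only reaches 29(W), 27(W), 23(W), all W → L
The losing starting values of n are exactly the entries labelled L in this table (12 of them).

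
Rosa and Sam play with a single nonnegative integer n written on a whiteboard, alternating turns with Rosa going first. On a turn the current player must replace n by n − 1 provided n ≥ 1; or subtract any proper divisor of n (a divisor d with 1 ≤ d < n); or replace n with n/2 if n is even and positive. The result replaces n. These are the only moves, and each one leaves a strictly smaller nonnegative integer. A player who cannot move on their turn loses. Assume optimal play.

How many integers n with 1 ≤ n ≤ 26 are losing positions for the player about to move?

12

Label each position W (a win for the player to move) or L (a loss). A position with no legal move is L; any other position is W exactly when some move reaches an L, and L when every move reaches a W.
n=0: no move → L
n=1: reaches L-position 0 → W
n=2: only reaches 1(W), which is W → L
n=3: reaches L-position 2 → W
n=4: reaches L-position 2 → W
n=5: only reaches 4(W), which is W → L
n=6: reaches L-position 5 → W
n=7: only reaches 6(W), which is W → L
n=8: reaches L-position 7 → W
n=9: only reaches 6(W), 8(W), all W → L
n=10: reaches L-position 5 → W
n=11: only reaches 10(W), which is W → L
n=12: reaches L-position 9 → W
n=13: only reaches 12(W), which is W → L
n=14: reaches L-position 7 → W
n=15: only reaches 10(W), 12(W), 14(W), all W → L
n=16: reaches L-position 15 → W
n=17: only reaches 16(W), which is W → L
n=18: reaches L-position 9 → W
n=19: only reaches 18(W), which is W → L
n=20: reaches L-position 15 → W
n=21: only reaches 14(W), 18(W), 20(W), all W → L
n=22: reaches L-position 11 → W
n=23: only reaches 22(W), which is W → L
n=24: reaches L-position 21 → W
n=25: only reaches 20(W), 24(W), all W → L
n=26: reaches L-position 13 → W
L entries with 1 ≤ n ≤ 26 (n=0 is outside the asked range and is not counted): n = 2, 5, 7, 9, 11, 13, 15, 17, 19, 21, 23, 25; that makes 12.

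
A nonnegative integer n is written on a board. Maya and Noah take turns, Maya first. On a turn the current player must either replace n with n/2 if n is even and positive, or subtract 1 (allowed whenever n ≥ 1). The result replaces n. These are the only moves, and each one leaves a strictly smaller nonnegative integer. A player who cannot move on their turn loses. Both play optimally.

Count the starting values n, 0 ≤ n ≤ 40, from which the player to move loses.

20

Positions with no move are L. A position that does have a move is losing for the player to move precisely when every available move leads to a winning position for the opponent. Fill in the labels:
n=0: no move → L
n=1: can move to 0, which is L ⇒ W
n=2: the only move is to 1(W), a W ⇒ L
n=3: can move to 2, which is L ⇒ W
n=4: can move to 2, which is L ⇒ W
n=5: the only move is to 4(W), a W ⇒ L
n=6: can move to 5, which is L ⇒ W
n=7: the only move is to 6(W), a W ⇒ L
n=8: can move to 7, which is L ⇒ W
n=9: the only move is to 8(W), a W ⇒ L
n=10: can move to 5, which is L ⇒ W
n=11: the only move is to 10(W), a W ⇒ L
n=12: can move to 11, which is L ⇒ W
n=13: the only move is to 12(W), a W ⇒ L
n=14: can move to 7, which is L ⇒ W
n=15: the only move is to 14(W), a W ⇒ L
n=16: can move to 15, which is L ⇒ W
n=17: the only move is to 16(W), a W ⇒ L
n=18: can move to 9, which is L ⇒ W
n=19: the only move is to 18(W), a W ⇒ L
n=20: can move to 19, which is L ⇒ W
n=21: the only move is to 20(W), a W ⇒ L
n=22: can move to 11, which is L ⇒ W
n=23: the only move is to 22(W), a W ⇒ L
n=24: can move to 23, which is L ⇒ W
n=25: the only move is to 24(W), a W ⇒ L
n=26: can move to 13, which is L ⇒ W
n=27: the only move is to 26(W), a W ⇒ L
n=28: can move to 27, which is L ⇒ W
n=29: the only move is to 28(W), a W ⇒ L
n=30: can move to 15, which is L ⇒ W
n=31: the only move is to 30(W), a W ⇒ L
n=32: can move to 31, which is L ⇒ W
n=33: the only move is to 32(W), a W ⇒ L
n=34: can move to 17, which is L ⇒ W
n=35: the only move is to 34(W), a W ⇒ L
n=36: can move to 35, which is L ⇒ W
n=37: the only move is to 36(W), a W ⇒ L
n=38: can move to 19, which is L ⇒ W
n=39: the only move is to 38(W), a W ⇒ L
n=40: can move to 39, which is L ⇒ W
L entries with 0 ≤ n ≤ 40: n = 0, 2, 5, 7, 9, 11, 13, 15, 17, 19, 21, 23, 25, 27, 29, 31, 33, 35, 37, 39; that makes 20.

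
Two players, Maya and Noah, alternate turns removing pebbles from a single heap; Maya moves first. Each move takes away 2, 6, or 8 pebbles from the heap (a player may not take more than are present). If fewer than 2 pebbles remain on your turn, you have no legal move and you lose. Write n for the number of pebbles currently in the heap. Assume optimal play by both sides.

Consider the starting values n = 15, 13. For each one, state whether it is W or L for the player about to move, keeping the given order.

Positions with no move are L. A position that does have a move is losing for the player to move precisely when every available move leads to a winning position for the opponent. Fill in the labels:
n=0: no move → L
n=1: no move → L
n=2: W (go to 0, an L position)
n=3: W (go to 1, an L position)
n=4: L (sole option 2(W) is W)
n=5: L (sole option 3(W) is W)
n=6: W (go to 4, an L position)
n=7: W (go to 5, an L position)
n=8: W (go to 0, an L position)
n=9: W (go to 1, an L position)
n=10: W (go to 4, an L position)
n=11: W (go to 5, an L position)
n=12: W (go to 4, an L position)
n=13: W (go to 5, an L position)
n=14: L (options 12(W), 8(W), 6(W) are all W)
n=15: L (options 13(W), 9(W), 7(W) are all W)

15: L, 13: W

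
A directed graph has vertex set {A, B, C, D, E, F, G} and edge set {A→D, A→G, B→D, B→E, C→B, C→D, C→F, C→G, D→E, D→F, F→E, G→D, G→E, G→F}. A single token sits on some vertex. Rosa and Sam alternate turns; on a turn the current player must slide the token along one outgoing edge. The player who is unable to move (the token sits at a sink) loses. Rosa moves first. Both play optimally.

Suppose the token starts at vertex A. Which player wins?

Sam wins.

Build the W/L table. Terminal = L. A non-terminal position is W if it has a move to some L; otherwise it is L.
Every edge goes from a vertex to one that appears earlier in the order E, F, D, B, G, C, A, so processing vertices in that order labels each vertex after all of its successors.
E: no outgoing edge → L
F: reaches L-position E → W
D: reaches L-position E → W
B: reaches L-position E → W
G: reaches L-position E → W
C: only reaches G(W), B(W), D(W), F(W), all W → L
A: only reaches G(W), D(W), all W → L
The starting position A is L: whatever Rosa does, the opponent receives a W position.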